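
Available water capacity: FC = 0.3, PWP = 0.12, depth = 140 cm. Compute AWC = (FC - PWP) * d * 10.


AWC = (FC - PWP) * d * 10
AWC = (0.3 - 0.12) * 140 * 10
AWC = 0.1800 * 140 * 10

252.0000 mm


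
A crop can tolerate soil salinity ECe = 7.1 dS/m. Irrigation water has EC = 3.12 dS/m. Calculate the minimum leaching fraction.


LR = ECiw / (5*ECe - ECiw)
LR = 3.12 / (5*7.1 - 3.12)
LR = 3.12 / 32.3800

0.0964


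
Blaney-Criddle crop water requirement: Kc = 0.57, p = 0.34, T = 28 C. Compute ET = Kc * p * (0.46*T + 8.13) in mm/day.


ET = Kc * p * (0.46*T + 8.13)
ET = 0.57 * 0.34 * (0.46*28 + 8.13)
ET = 0.57 * 0.34 * 21.0100

4.0717 mm/day


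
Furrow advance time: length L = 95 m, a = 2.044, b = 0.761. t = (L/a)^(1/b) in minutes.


t = (L/a)^(1/b)
t = (95/2.044)^(1/0.761)
t = 46.477495^(1/0.761)

155.1878 min


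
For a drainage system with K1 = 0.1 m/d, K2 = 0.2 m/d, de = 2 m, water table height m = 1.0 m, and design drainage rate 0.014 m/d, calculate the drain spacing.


S^2 = 8*K2*de*m/q + 4*K1*m^2/q
S^2 = 8*0.2*2*1.0/0.014 + 4*0.1*1.0^2/0.014
S = sqrt(257.1429)

16.0357 m


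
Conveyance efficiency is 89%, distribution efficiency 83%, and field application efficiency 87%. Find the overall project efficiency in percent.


Ec = 0.89, Eb = 0.83, Ea = 0.87
E = 0.89 * 0.83 * 0.87 * 100 = 64.2669%

64.2669 %


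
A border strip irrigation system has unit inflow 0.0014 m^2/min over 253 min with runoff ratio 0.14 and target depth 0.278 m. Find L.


L = q*t/((1+r)*Z)
L = 0.0014*253/((1+0.14)*0.278)
L = 0.3542/0.31692

1.1176 m


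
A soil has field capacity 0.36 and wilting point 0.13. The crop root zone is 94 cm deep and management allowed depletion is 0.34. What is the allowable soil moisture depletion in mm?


SMD = (FC - PWP) * d * MAD * 10
SMD = (0.36 - 0.13) * 94 * 0.34 * 10
SMD = 0.2300 * 94 * 0.34 * 10

73.5080 mm


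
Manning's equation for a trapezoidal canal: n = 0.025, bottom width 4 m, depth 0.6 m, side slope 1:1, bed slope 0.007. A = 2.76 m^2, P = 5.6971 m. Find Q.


R = A/P = 2.76/5.6971 = 0.484457
Q = (1/0.025) * 2.76 * 0.484457^(2/3) * 0.007^0.5

5.6976 m^3/s


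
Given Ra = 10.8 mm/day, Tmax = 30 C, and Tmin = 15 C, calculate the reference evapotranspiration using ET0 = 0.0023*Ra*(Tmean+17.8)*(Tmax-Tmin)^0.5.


Tmean = (Tmax + Tmin)/2 = (30 + 15)/2 = 22.5
ET0 = 0.0023 * 10.8 * (22.5 + 17.8) * sqrt(30 - 15)
ET0 = 0.0023 * 10.8 * 40.3 * 3.872983

3.8771 mm/day


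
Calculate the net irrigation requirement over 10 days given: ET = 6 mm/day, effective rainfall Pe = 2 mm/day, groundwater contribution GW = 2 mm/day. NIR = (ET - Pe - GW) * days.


Daily deficit = ET - Pe - GW = 6 - 2 - 2 = 2 mm/day
NIR = 2 * 10 = 20 mm

20.0000 mm


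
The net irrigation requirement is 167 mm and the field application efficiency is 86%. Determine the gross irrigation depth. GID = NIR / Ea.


Ea = 86% = 0.86
GID = NIR / Ea = 167 / 0.86 = 194.1860 mm

194.1860 mm


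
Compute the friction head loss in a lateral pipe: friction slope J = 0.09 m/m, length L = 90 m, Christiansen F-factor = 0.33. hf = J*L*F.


hf = J * L * F = 0.09 * 90 * 0.33 = 2.6730 m

2.6730 m


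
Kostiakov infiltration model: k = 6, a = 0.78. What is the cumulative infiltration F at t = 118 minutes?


F = k * t^a = 6 * 118^0.78
F = 6 * 41.311215

247.8673 mm


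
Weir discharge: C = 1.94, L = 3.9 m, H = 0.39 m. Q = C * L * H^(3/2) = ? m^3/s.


Q = C * L * H^(3/2) = 1.94 * 3.9 * 0.39^1.5 = 1.94 * 3.9 * 0.243555

1.8427 m^3/s


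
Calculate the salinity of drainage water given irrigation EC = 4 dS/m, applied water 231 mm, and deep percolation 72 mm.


EC_dw = EC_iw * D_iw / D_dw
EC_dw = 4 * 231 / 72
EC_dw = 924 / 72

12.8333 dS/m


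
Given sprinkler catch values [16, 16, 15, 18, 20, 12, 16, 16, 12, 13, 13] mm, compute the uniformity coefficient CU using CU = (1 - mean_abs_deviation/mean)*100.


mean = 15.181818 mm
MAD = 1.983471 mm
CU = (1 - 1.983471/15.181818)*100

86.9352 %


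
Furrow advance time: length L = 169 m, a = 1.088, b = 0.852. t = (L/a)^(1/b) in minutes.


t = (L/a)^(1/b)
t = (169/1.088)^(1/0.852)
t = 155.330882^(1/0.852)

373.1632 min


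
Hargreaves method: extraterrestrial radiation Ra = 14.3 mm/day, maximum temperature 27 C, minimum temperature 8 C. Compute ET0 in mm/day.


Tmean = (Tmax + Tmin)/2 = (27 + 8)/2 = 17.5
ET0 = 0.0023 * 14.3 * (17.5 + 17.8) * sqrt(27 - 8)
ET0 = 0.0023 * 14.3 * 35.3 * 4.358899

5.0608 mm/day


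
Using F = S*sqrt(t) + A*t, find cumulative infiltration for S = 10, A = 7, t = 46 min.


F = S*sqrt(t) + A*t
F = 10*sqrt(46) + 7*46
F = 10*6.782330 + 322

389.8233 mm


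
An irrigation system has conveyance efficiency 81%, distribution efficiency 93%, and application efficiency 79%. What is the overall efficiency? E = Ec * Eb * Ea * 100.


Ec = 0.81, Eb = 0.93, Ea = 0.79
E = 0.81 * 0.93 * 0.79 * 100 = 59.5107%

59.5107 %


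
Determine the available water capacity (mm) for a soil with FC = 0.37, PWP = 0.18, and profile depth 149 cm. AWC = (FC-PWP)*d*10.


AWC = (FC - PWP) * d * 10
AWC = (0.37 - 0.18) * 149 * 10
AWC = 0.1900 * 149 * 10

283.1000 mm


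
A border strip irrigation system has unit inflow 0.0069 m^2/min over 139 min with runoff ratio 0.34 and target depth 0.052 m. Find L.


L = q*t/((1+r)*Z)
L = 0.0069*139/((1+0.34)*0.052)
L = 0.9591/0.06968

13.7644 m


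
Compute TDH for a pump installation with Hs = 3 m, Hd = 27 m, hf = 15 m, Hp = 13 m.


TDH = Hs + Hd + hf + Hp = 3 + 27 + 15 + 13 = 58

58 m


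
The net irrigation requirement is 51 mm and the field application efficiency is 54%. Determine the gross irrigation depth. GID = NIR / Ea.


Ea = 54% = 0.54
GID = NIR / Ea = 51 / 0.54 = 94.4444 mm

94.4444 mm


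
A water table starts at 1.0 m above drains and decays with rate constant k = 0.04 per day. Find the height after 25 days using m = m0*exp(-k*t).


m = m0 * exp(-k*t)
m = 1.0 * exp(-0.04 * 25)
m = 1.0 * exp(-1.0000)

0.3679 m


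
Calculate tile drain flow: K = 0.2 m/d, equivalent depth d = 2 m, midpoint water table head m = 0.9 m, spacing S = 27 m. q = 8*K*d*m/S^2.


q = 8*K*d*m/S^2
q = 8*0.2*2*0.9/27^2
q = 2.8800 / 729

0.0040 m/d


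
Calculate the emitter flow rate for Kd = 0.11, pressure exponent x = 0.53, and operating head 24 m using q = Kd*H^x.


q = Kd * H^x = 0.11 * 24^0.53 = 0.11 * 5.389047

0.5928 L/h


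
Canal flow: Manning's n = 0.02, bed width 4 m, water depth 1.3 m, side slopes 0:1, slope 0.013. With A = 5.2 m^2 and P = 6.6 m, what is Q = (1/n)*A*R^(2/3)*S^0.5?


R = A/P = 5.2/6.6 = 0.787879
Q = (1/0.02) * 5.2 * 0.787879^(2/3) * 0.013^0.5

25.2882 m^3/s


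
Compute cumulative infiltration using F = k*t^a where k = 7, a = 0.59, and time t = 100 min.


F = k * t^a = 7 * 100^0.59
F = 7 * 15.135612

105.9493 mm


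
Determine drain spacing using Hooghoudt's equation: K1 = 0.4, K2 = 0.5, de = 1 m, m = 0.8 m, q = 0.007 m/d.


S^2 = 8*K2*de*m/q + 4*K1*m^2/q
S^2 = 8*0.5*1*0.8/0.007 + 4*0.4*0.8^2/0.007
S = sqrt(603.4286)

24.5648 m


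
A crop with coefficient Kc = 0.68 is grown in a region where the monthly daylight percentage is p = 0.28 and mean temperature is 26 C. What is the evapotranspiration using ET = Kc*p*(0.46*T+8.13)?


ET = Kc * p * (0.46*T + 8.13)
ET = 0.68 * 0.28 * (0.46*26 + 8.13)
ET = 0.68 * 0.28 * 20.0900

3.8251 mm/day


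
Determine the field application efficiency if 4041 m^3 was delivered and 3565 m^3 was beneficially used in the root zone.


Ea = V_root / V_field * 100 = 3565 / 4041 * 100 = 88.2207%

88.2207 %


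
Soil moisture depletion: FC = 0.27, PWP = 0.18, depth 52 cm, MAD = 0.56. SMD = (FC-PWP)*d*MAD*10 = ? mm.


SMD = (FC - PWP) * d * MAD * 10
SMD = (0.27 - 0.18) * 52 * 0.56 * 10
SMD = 0.0900 * 52 * 0.56 * 10

26.2080 mm


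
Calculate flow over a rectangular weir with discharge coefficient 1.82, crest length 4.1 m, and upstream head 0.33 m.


Q = C * L * H^(3/2) = 1.82 * 4.1 * 0.33^1.5 = 1.82 * 4.1 * 0.189571

1.4146 m^3/s


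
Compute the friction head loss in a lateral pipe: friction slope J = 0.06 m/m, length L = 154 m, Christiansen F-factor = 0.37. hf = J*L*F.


hf = J * L * F = 0.06 * 154 * 0.37 = 3.4188 m

3.4188 m


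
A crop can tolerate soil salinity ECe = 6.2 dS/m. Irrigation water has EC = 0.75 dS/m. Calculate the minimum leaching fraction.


LR = ECiw / (5*ECe - ECiw)
LR = 0.75 / (5*6.2 - 0.75)
LR = 0.75 / 30.2500

0.0248


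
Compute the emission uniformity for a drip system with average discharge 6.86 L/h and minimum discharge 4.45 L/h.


EU = (q_min/q_avg)*100 = (4.45/6.86)*100 = 64.8688%

64.8688 %


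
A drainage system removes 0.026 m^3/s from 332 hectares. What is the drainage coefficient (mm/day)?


DC = Q * 86400 / (A * 10000) * 1000
DC = 0.026 * 86400 / (332 * 10000) * 1000
DC = 2246400.0000 / 3320000

0.6766 mm/day


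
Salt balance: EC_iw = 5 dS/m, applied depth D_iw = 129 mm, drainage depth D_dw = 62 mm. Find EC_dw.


EC_dw = EC_iw * D_iw / D_dw
EC_dw = 5 * 129 / 62
EC_dw = 645 / 62

10.4032 dS/m


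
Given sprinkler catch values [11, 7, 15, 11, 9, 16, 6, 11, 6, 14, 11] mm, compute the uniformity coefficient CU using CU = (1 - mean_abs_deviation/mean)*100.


mean = 10.636364 mm
MAD = 2.644628 mm
CU = (1 - 2.644628/10.636364)*100

75.1360 %


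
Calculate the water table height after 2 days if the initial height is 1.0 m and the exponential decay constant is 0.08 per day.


m = m0 * exp(-k*t)
m = 1.0 * exp(-0.08 * 2)
m = 1.0 * exp(-0.1600)

0.8521 m


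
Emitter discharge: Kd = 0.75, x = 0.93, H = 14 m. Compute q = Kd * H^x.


q = Kd * H^x = 0.75 * 14^0.93 = 0.75 * 11.638555

8.7289 L/h


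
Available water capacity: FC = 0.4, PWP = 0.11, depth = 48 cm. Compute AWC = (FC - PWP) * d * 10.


AWC = (FC - PWP) * d * 10
AWC = (0.4 - 0.11) * 48 * 10
AWC = 0.2900 * 48 * 10

139.2000 mm


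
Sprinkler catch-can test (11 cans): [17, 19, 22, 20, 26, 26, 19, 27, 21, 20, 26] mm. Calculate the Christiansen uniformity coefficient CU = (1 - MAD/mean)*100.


mean = 22.090909 mm
MAD = 3.024793 mm
CU = (1 - 3.024793/22.090909)*100

86.3075 %


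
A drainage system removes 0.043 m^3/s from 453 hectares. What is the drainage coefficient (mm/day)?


DC = Q * 86400 / (A * 10000) * 1000
DC = 0.043 * 86400 / (453 * 10000) * 1000
DC = 3715200.0000 / 4530000

0.8201 mm/day


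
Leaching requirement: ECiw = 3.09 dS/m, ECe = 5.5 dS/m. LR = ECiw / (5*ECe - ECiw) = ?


LR = ECiw / (5*ECe - ECiw)
LR = 3.09 / (5*5.5 - 3.09)
LR = 3.09 / 24.4100

0.1266


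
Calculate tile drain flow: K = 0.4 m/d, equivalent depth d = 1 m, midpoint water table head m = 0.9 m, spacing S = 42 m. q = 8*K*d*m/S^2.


q = 8*K*d*m/S^2
q = 8*0.4*1*0.9/42^2
q = 2.8800 / 1764

0.0016 m/d


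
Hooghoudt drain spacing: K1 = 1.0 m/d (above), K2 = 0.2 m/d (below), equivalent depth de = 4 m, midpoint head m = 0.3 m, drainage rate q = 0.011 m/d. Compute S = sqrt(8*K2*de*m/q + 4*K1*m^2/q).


S^2 = 8*K2*de*m/q + 4*K1*m^2/q
S^2 = 8*0.2*4*0.3/0.011 + 4*1.0*0.3^2/0.011
S = sqrt(207.2727)

14.3970 m


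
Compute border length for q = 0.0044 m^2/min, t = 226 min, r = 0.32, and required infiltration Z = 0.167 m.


L = q*t/((1+r)*Z)
L = 0.0044*226/((1+0.32)*0.167)
L = 0.9944/0.22044

4.5110 m


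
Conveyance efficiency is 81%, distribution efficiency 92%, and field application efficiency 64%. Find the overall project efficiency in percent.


Ec = 0.81, Eb = 0.92, Ea = 0.64
E = 0.81 * 0.92 * 0.64 * 100 = 47.6928%

47.6928 %


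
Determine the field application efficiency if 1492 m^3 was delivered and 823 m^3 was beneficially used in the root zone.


Ea = V_root / V_field * 100 = 823 / 1492 * 100 = 55.1609%

55.1609 %


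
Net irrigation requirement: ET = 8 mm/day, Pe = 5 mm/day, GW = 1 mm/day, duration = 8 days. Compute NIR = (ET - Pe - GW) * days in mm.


Daily deficit = ET - Pe - GW = 8 - 5 - 1 = 2 mm/day
NIR = 2 * 8 = 16 mm

16.0000 mm


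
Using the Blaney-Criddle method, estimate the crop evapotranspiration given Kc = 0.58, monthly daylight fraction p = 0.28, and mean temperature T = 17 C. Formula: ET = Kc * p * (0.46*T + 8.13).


ET = Kc * p * (0.46*T + 8.13)
ET = 0.58 * 0.28 * (0.46*17 + 8.13)
ET = 0.58 * 0.28 * 15.9500

2.5903 mm/day


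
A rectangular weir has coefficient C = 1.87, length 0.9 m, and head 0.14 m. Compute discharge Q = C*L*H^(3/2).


Q = C * L * H^(3/2) = 1.87 * 0.9 * 0.14^1.5 = 1.87 * 0.9 * 0.052383

0.0882 m^3/s


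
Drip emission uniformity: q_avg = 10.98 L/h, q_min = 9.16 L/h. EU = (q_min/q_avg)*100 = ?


EU = (q_min/q_avg)*100 = (9.16/10.98)*100 = 83.4244%

83.4244 %


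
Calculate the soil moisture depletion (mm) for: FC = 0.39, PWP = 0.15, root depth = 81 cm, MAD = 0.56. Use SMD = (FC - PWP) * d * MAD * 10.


SMD = (FC - PWP) * d * MAD * 10
SMD = (0.39 - 0.15) * 81 * 0.56 * 10
SMD = 0.2400 * 81 * 0.56 * 10

108.8640 mm


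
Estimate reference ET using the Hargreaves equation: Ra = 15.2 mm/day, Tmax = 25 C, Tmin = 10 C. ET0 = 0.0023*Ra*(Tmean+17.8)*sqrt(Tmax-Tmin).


Tmean = (Tmax + Tmin)/2 = (25 + 10)/2 = 17.5
ET0 = 0.0023 * 15.2 * (17.5 + 17.8) * sqrt(25 - 10)
ET0 = 0.0023 * 15.2 * 35.3 * 3.872983

4.7796 mm/day


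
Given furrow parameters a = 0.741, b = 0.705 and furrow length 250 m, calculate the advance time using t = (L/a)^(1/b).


t = (L/a)^(1/b)
t = (250/0.741)^(1/0.705)
t = 337.381916^(1/0.705)

3854.6803 min


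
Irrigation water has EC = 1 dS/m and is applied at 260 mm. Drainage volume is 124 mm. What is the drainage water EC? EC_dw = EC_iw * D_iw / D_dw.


EC_dw = EC_iw * D_iw / D_dw
EC_dw = 1 * 260 / 124
EC_dw = 260 / 124

2.0968 dS/m


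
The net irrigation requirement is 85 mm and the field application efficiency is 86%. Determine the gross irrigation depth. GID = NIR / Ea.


Ea = 86% = 0.86
GID = NIR / Ea = 85 / 0.86 = 98.8372 mm

98.8372 mm


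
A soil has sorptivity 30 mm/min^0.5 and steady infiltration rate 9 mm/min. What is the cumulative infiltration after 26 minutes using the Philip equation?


F = S*sqrt(t) + A*t
F = 30*sqrt(26) + 9*26
F = 30*5.099020 + 234

386.9706 mm


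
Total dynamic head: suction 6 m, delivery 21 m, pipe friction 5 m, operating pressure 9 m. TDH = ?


TDH = Hs + Hd + hf + Hp = 6 + 21 + 5 + 9 = 41

41 m


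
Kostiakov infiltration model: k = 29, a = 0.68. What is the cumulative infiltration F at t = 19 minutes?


F = k * t^a = 29 * 19^0.68
F = 29 * 7.405467

214.7585 mm


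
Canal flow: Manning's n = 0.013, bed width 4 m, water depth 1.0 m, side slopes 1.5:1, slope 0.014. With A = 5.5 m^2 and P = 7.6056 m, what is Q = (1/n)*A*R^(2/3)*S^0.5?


R = A/P = 5.5/7.6056 = 0.723151
Q = (1/0.013) * 5.5 * 0.723151^(2/3) * 0.014^0.5

40.3307 m^3/s


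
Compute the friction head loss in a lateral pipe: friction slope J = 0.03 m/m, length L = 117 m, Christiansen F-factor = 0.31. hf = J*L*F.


hf = J * L * F = 0.03 * 117 * 0.31 = 1.0881 m

1.0881 m


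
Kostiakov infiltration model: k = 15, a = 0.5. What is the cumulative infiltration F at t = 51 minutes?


F = k * t^a = 15 * 51^0.5
F = 15 * 7.141428

107.1214 mm


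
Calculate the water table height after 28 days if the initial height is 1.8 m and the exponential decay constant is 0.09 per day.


m = m0 * exp(-k*t)
m = 1.8 * exp(-0.09 * 28)
m = 1.8 * exp(-2.5200)

0.1448 m


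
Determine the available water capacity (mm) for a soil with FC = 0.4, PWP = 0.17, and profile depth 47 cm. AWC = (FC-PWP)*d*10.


AWC = (FC - PWP) * d * 10
AWC = (0.4 - 0.17) * 47 * 10
AWC = 0.2300 * 47 * 10

108.1000 mm


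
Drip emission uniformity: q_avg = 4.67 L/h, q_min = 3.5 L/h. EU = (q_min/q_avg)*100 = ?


EU = (q_min/q_avg)*100 = (3.5/4.67)*100 = 74.9465%

74.9465 %


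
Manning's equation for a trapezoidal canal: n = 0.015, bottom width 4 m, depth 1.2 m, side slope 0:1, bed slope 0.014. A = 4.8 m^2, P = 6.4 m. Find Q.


R = A/P = 4.8/6.4 = 0.750000
Q = (1/0.015) * 4.8 * 0.750000^(2/3) * 0.014^0.5

31.2551 m^3/s


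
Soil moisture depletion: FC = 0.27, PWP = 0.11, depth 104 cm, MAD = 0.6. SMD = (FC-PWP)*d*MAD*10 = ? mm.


SMD = (FC - PWP) * d * MAD * 10
SMD = (0.27 - 0.11) * 104 * 0.6 * 10
SMD = 0.1600 * 104 * 0.6 * 10

99.8400 mm


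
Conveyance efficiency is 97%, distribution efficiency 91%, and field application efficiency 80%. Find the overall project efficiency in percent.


Ec = 0.97, Eb = 0.91, Ea = 0.8
E = 0.97 * 0.91 * 0.8 * 100 = 70.6160%

70.6160 %


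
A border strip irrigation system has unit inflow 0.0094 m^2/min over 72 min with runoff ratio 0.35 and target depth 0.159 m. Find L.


L = q*t/((1+r)*Z)
L = 0.0094*72/((1+0.35)*0.159)
L = 0.6768/0.21465

3.1530 m


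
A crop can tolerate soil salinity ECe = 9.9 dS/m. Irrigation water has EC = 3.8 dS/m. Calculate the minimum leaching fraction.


LR = ECiw / (5*ECe - ECiw)
LR = 3.8 / (5*9.9 - 3.8)
LR = 3.8 / 45.7000

0.0832


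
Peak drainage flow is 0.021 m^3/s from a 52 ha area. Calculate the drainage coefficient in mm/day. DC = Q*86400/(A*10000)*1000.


DC = Q * 86400 / (A * 10000) * 1000
DC = 0.021 * 86400 / (52 * 10000) * 1000
DC = 1814400.0000 / 520000

3.4892 mm/day


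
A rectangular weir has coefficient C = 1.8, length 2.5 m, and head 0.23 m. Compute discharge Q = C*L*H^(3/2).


Q = C * L * H^(3/2) = 1.8 * 2.5 * 0.23^1.5 = 1.8 * 2.5 * 0.110304

0.4964 m^3/s


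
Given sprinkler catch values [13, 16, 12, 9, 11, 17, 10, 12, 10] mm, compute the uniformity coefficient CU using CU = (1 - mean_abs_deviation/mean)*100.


mean = 12.222222 mm
MAD = 2.074074 mm
CU = (1 - 2.074074/12.222222)*100

83.0303 %


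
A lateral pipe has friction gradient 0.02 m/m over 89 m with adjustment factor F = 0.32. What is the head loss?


hf = J * L * F = 0.02 * 89 * 0.32 = 0.5696 m

0.5696 m


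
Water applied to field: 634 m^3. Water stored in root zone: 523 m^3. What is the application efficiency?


Ea = V_root / V_field * 100 = 523 / 634 * 100 = 82.4921%

82.4921 %


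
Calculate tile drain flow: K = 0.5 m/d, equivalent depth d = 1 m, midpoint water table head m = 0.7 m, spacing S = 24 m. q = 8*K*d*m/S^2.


q = 8*K*d*m/S^2
q = 8*0.5*1*0.7/24^2
q = 2.8000 / 576

0.0049 m/d


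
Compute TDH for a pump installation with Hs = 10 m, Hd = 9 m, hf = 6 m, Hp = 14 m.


TDH = Hs + Hd + hf + Hp = 10 + 9 + 6 + 14 = 39

39 m


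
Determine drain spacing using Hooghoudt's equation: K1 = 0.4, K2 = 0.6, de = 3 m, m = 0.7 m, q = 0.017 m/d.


S^2 = 8*K2*de*m/q + 4*K1*m^2/q
S^2 = 8*0.6*3*0.7/0.017 + 4*0.4*0.7^2/0.017
S = sqrt(639.0588)

25.2796 m


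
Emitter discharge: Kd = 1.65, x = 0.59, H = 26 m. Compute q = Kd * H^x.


q = Kd * H^x = 1.65 * 26^0.59 = 1.65 * 6.836507

11.2802 L/h


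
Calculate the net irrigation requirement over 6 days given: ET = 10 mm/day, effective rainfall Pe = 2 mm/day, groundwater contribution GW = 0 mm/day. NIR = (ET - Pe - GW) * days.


Daily deficit = ET - Pe - GW = 10 - 2 - 0 = 8 mm/day
NIR = 8 * 6 = 48 mm

48.0000 mm


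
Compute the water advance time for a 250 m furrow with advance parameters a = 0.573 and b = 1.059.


t = (L/a)^(1/b)
t = (250/0.573)^(1/1.059)
t = 436.300175^(1/1.059)

310.9676 min


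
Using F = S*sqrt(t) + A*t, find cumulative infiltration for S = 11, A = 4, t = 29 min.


F = S*sqrt(t) + A*t
F = 11*sqrt(29) + 4*29
F = 11*5.385165 + 116

175.2368 mm


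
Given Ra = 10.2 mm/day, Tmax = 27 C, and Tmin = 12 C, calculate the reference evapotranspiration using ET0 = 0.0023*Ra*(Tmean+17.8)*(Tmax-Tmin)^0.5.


Tmean = (Tmax + Tmin)/2 = (27 + 12)/2 = 19.5
ET0 = 0.0023 * 10.2 * (19.5 + 17.8) * sqrt(27 - 12)
ET0 = 0.0023 * 10.2 * 37.3 * 3.872983

3.3891 mm/day


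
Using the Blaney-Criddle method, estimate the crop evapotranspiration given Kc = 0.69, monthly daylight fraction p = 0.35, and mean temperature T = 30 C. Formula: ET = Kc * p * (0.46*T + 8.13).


ET = Kc * p * (0.46*T + 8.13)
ET = 0.69 * 0.35 * (0.46*30 + 8.13)
ET = 0.69 * 0.35 * 21.9300

5.2961 mm/day


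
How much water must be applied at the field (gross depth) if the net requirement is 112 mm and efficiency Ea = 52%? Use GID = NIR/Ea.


Ea = 52% = 0.52
GID = NIR / Ea = 112 / 0.52 = 215.3846 mm

215.3846 mm


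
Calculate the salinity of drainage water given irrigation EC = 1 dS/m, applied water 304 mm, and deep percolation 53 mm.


EC_dw = EC_iw * D_iw / D_dw
EC_dw = 1 * 304 / 53
EC_dw = 304 / 53

5.7358 dS/m


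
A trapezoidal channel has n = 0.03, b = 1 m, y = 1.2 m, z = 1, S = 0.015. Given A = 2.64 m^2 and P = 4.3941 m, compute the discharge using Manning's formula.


R = A/P = 2.64/4.3941 = 0.600806
Q = (1/0.03) * 2.64 * 0.600806^(2/3) * 0.015^0.5

7.6739 m^3/s


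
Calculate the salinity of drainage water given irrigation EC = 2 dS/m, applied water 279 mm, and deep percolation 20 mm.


EC_dw = EC_iw * D_iw / D_dw
EC_dw = 2 * 279 / 20
EC_dw = 558 / 20

27.9000 dS/m


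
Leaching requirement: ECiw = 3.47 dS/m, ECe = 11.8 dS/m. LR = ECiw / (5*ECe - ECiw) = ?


LR = ECiw / (5*ECe - ECiw)
LR = 3.47 / (5*11.8 - 3.47)
LR = 3.47 / 55.5300

0.0625


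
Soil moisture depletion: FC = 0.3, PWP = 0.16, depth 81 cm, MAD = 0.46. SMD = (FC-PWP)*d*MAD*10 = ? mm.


SMD = (FC - PWP) * d * MAD * 10
SMD = (0.3 - 0.16) * 81 * 0.46 * 10
SMD = 0.1400 * 81 * 0.46 * 10

52.1640 mm


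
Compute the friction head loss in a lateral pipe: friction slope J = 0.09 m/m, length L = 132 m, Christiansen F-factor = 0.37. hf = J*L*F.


hf = J * L * F = 0.09 * 132 * 0.37 = 4.3956 m

4.3956 m


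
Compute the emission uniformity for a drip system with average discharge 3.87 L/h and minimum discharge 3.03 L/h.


EU = (q_min/q_avg)*100 = (3.03/3.87)*100 = 78.2946%

78.2946 %


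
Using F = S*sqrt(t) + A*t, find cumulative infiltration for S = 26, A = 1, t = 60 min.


F = S*sqrt(t) + A*t
F = 26*sqrt(60) + 1*60
F = 26*7.745967 + 60

261.3951 mm


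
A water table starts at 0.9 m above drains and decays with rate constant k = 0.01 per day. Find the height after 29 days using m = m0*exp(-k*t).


m = m0 * exp(-k*t)
m = 0.9 * exp(-0.01 * 29)
m = 0.9 * exp(-0.2900)

0.6734 m


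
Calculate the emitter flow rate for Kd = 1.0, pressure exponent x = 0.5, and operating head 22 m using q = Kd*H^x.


q = Kd * H^x = 1.0 * 22^0.5 = 1.0 * 4.690416

4.6904 L/h


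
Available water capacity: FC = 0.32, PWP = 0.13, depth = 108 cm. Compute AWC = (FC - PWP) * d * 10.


AWC = (FC - PWP) * d * 10
AWC = (0.32 - 0.13) * 108 * 10
AWC = 0.1900 * 108 * 10

205.2000 mm


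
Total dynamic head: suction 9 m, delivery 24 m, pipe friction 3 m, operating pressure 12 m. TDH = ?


TDH = Hs + Hd + hf + Hp = 9 + 24 + 3 + 12 = 48

48 m


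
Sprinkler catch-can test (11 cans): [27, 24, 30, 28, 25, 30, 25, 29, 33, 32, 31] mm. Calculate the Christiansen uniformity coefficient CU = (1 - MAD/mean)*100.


mean = 28.545455 mm
MAD = 2.495868 mm
CU = (1 - 2.495868/28.545455)*100

91.2565 %


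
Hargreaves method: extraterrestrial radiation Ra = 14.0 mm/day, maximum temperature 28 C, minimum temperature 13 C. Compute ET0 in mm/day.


Tmean = (Tmax + Tmin)/2 = (28 + 13)/2 = 20.5
ET0 = 0.0023 * 14.0 * (20.5 + 17.8) * sqrt(28 - 13)
ET0 = 0.0023 * 14.0 * 38.3 * 3.872983

4.7764 mm/day


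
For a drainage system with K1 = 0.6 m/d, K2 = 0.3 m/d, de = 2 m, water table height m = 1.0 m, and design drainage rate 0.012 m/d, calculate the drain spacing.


S^2 = 8*K2*de*m/q + 4*K1*m^2/q
S^2 = 8*0.3*2*1.0/0.012 + 4*0.6*1.0^2/0.012
S = sqrt(600.0000)

24.4949 m


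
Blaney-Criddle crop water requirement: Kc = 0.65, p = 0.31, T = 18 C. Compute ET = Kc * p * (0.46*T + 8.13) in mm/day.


ET = Kc * p * (0.46*T + 8.13)
ET = 0.65 * 0.31 * (0.46*18 + 8.13)
ET = 0.65 * 0.31 * 16.4100

3.3066 mm/day


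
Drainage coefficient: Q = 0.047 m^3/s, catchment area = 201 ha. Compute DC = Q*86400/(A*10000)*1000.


DC = Q * 86400 / (A * 10000) * 1000
DC = 0.047 * 86400 / (201 * 10000) * 1000
DC = 4060800.0000 / 2010000

2.0203 mm/day


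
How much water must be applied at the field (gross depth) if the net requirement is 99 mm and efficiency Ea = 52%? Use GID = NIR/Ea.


Ea = 52% = 0.52
GID = NIR / Ea = 99 / 0.52 = 190.3846 mm

190.3846 mm


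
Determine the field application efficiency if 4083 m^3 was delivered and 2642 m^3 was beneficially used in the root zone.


Ea = V_root / V_field * 100 = 2642 / 4083 * 100 = 64.7073%

64.7073 %


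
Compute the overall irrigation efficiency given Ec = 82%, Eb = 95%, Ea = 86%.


Ec = 0.82, Eb = 0.95, Ea = 0.86
E = 0.82 * 0.95 * 0.86 * 100 = 66.9940%

66.9940 %


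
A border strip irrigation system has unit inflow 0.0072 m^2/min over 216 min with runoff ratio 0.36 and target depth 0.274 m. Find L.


L = q*t/((1+r)*Z)
L = 0.0072*216/((1+0.36)*0.274)
L = 1.5552/0.37264

4.1735 m


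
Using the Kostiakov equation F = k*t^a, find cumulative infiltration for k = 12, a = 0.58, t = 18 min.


F = k * t^a = 12 * 18^0.58
F = 12 * 5.346358

64.1563 mm


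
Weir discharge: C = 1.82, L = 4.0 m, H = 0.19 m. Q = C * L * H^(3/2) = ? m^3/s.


Q = C * L * H^(3/2) = 1.82 * 4.0 * 0.19^1.5 = 1.82 * 4.0 * 0.082819

0.6029 m^3/s


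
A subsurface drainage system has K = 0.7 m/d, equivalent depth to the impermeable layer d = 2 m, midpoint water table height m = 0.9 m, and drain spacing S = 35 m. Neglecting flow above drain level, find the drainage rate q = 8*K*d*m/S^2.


q = 8*K*d*m/S^2
q = 8*0.7*2*0.9/35^2
q = 10.0800 / 1225

0.0082 m/d


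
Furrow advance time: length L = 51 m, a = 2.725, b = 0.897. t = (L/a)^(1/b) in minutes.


t = (L/a)^(1/b)
t = (51/2.725)^(1/0.897)
t = 18.715596^(1/0.897)

26.1992 min


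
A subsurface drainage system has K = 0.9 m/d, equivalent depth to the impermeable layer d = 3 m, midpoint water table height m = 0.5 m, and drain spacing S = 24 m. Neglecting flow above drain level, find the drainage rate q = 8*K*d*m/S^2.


q = 8*K*d*m/S^2
q = 8*0.9*3*0.5/24^2
q = 10.8000 / 576

0.0188 m/d


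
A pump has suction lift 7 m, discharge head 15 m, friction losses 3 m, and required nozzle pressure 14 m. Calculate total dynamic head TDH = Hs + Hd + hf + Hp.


TDH = Hs + Hd + hf + Hp = 7 + 15 + 3 + 14 = 39

39 m


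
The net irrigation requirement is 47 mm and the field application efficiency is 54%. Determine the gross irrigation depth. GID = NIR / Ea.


Ea = 54% = 0.54
GID = NIR / Ea = 47 / 0.54 = 87.0370 mm

87.0370 mm


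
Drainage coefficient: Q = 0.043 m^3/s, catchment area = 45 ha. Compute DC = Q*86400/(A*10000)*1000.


DC = Q * 86400 / (A * 10000) * 1000
DC = 0.043 * 86400 / (45 * 10000) * 1000
DC = 3715200.0000 / 450000

8.2560 mm/day


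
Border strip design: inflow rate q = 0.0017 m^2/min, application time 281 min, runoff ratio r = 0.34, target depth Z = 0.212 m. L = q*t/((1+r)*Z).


L = q*t/((1+r)*Z)
L = 0.0017*281/((1+0.34)*0.212)
L = 0.4777/0.28408

1.6816 m


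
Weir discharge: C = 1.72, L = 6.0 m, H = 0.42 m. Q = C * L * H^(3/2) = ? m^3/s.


Q = C * L * H^(3/2) = 1.72 * 6.0 * 0.42^1.5 = 1.72 * 6.0 * 0.272191

2.8090 m^3/s


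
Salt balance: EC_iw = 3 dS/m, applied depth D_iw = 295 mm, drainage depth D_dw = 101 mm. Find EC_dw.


EC_dw = EC_iw * D_iw / D_dw
EC_dw = 3 * 295 / 101
EC_dw = 885 / 101

8.7624 dS/m


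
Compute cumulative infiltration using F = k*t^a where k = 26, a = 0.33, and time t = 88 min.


F = k * t^a = 26 * 88^0.33
F = 26 * 4.382070

113.9338 mm


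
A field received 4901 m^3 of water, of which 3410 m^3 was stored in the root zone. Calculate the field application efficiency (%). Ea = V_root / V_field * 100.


Ea = V_root / V_field * 100 = 3410 / 4901 * 100 = 69.5776%

69.5776 %


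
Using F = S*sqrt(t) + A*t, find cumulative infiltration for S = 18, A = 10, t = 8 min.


F = S*sqrt(t) + A*t
F = 18*sqrt(8) + 10*8
F = 18*2.828427 + 80

130.9117 mm


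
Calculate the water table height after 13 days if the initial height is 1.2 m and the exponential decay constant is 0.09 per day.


m = m0 * exp(-k*t)
m = 1.2 * exp(-0.09 * 13)
m = 1.2 * exp(-1.1700)

0.3724 m


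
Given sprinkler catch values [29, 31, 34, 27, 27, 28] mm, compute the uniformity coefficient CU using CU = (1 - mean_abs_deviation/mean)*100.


mean = 29.333333 mm
MAD = 2.111111 mm
CU = (1 - 2.111111/29.333333)*100

92.8030 %


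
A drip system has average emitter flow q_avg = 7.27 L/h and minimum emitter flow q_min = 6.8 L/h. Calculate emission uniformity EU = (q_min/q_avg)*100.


EU = (q_min/q_avg)*100 = (6.8/7.27)*100 = 93.5351%

93.5351 %


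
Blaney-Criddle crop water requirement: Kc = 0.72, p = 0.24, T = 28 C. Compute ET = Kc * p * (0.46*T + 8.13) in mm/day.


ET = Kc * p * (0.46*T + 8.13)
ET = 0.72 * 0.24 * (0.46*28 + 8.13)
ET = 0.72 * 0.24 * 21.0100

3.6305 mm/day


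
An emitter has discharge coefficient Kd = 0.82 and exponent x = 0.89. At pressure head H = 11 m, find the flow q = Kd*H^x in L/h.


q = Kd * H^x = 0.82 * 11^0.89 = 0.82 * 8.449665

6.9287 L/h


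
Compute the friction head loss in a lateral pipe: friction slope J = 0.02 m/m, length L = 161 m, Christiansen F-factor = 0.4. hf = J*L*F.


hf = J * L * F = 0.02 * 161 * 0.4 = 1.2880 m

1.2880 m


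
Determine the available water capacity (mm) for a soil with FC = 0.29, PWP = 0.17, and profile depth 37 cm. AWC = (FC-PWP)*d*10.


AWC = (FC - PWP) * d * 10
AWC = (0.29 - 0.17) * 37 * 10
AWC = 0.1200 * 37 * 10

44.4000 mm


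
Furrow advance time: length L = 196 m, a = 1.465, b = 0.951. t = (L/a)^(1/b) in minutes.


t = (L/a)^(1/b)
t = (196/1.465)^(1/0.951)
t = 133.788396^(1/0.951)

172.1795 min


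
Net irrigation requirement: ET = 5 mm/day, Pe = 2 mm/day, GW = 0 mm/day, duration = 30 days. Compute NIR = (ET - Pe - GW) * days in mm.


Daily deficit = ET - Pe - GW = 5 - 2 - 0 = 3 mm/day
NIR = 3 * 30 = 90 mm

90.0000 mm


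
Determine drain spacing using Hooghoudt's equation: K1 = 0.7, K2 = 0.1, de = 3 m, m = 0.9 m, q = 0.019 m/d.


S^2 = 8*K2*de*m/q + 4*K1*m^2/q
S^2 = 8*0.1*3*0.9/0.019 + 4*0.7*0.9^2/0.019
S = sqrt(233.0526)

15.2661 m


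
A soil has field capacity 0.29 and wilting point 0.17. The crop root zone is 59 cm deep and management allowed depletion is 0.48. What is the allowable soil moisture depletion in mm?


SMD = (FC - PWP) * d * MAD * 10
SMD = (0.29 - 0.17) * 59 * 0.48 * 10
SMD = 0.1200 * 59 * 0.48 * 10

33.9840 mm


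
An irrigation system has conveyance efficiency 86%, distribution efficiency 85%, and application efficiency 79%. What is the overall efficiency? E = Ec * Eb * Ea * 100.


Ec = 0.86, Eb = 0.85, Ea = 0.79
E = 0.86 * 0.85 * 0.79 * 100 = 57.7490%

57.7490 %


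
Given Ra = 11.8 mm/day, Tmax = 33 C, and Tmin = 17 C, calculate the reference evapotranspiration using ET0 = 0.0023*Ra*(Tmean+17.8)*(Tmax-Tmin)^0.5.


Tmean = (Tmax + Tmin)/2 = (33 + 17)/2 = 25.0
ET0 = 0.0023 * 11.8 * (25.0 + 17.8) * sqrt(33 - 17)
ET0 = 0.0023 * 11.8 * 42.8 * 4.000000

4.6464 mm/day


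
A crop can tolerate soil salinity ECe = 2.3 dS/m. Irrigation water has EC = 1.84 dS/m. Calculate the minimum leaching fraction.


LR = ECiw / (5*ECe - ECiw)
LR = 1.84 / (5*2.3 - 1.84)
LR = 1.84 / 9.6600

0.1905


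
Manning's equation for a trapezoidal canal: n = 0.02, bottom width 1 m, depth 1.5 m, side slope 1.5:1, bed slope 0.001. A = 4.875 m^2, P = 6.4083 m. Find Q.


R = A/P = 4.875/6.4083 = 0.760732
Q = (1/0.02) * 4.875 * 0.760732^(2/3) * 0.001^0.5

6.4234 m^3/s


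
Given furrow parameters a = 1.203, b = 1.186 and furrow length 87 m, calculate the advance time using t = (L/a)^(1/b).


t = (L/a)^(1/b)
t = (87/1.203)^(1/1.186)
t = 72.319202^(1/1.186)

36.9545 min


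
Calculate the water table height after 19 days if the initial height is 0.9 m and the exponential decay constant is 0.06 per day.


m = m0 * exp(-k*t)
m = 0.9 * exp(-0.06 * 19)
m = 0.9 * exp(-1.1400)

0.2878 m


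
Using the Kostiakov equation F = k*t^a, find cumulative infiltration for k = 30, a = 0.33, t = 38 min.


F = k * t^a = 30 * 38^0.33
F = 30 * 3.321457

99.6437 mm


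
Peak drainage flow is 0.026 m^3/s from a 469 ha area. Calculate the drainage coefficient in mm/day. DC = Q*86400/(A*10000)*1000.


DC = Q * 86400 / (A * 10000) * 1000
DC = 0.026 * 86400 / (469 * 10000) * 1000
DC = 2246400.0000 / 4690000

0.4790 mm/day


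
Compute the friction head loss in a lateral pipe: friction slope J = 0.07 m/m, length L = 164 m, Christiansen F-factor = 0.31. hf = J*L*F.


hf = J * L * F = 0.07 * 164 * 0.31 = 3.5588 m

3.5588 m


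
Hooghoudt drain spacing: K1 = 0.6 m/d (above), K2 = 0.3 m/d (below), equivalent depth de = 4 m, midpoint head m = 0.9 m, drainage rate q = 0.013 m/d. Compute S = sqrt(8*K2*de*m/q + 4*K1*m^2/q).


S^2 = 8*K2*de*m/q + 4*K1*m^2/q
S^2 = 8*0.3*4*0.9/0.013 + 4*0.6*0.9^2/0.013
S = sqrt(814.1538)

28.5334 m


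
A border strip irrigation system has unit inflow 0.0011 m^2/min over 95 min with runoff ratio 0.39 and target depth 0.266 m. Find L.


L = q*t/((1+r)*Z)
L = 0.0011*95/((1+0.39)*0.266)
L = 0.1045/0.36974

0.2826 m


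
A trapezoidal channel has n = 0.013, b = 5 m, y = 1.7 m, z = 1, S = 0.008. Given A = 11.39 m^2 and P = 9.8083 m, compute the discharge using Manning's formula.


R = A/P = 11.39/9.8083 = 1.161261
Q = (1/0.013) * 11.39 * 1.161261^(2/3) * 0.008^0.5

86.5789 m^3/s


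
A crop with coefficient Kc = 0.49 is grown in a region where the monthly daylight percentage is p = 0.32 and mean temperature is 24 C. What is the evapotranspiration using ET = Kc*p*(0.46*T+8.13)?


ET = Kc * p * (0.46*T + 8.13)
ET = 0.49 * 0.32 * (0.46*24 + 8.13)
ET = 0.49 * 0.32 * 19.1700

3.0059 mm/day


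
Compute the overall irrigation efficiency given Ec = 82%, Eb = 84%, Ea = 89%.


Ec = 0.82, Eb = 0.84, Ea = 0.89
E = 0.82 * 0.84 * 0.89 * 100 = 61.3032%

61.3032 %


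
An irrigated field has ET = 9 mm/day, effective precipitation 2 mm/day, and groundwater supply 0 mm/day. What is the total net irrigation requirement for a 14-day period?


Daily deficit = ET - Pe - GW = 9 - 2 - 0 = 7 mm/day
NIR = 7 * 14 = 98 mm

98.0000 mm


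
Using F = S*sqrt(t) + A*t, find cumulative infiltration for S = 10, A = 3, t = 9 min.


F = S*sqrt(t) + A*t
F = 10*sqrt(9) + 3*9
F = 10*3.000000 + 27

57.0000 mm


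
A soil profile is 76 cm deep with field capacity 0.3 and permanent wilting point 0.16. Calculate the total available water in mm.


AWC = (FC - PWP) * d * 10
AWC = (0.3 - 0.16) * 76 * 10
AWC = 0.1400 * 76 * 10

106.4000 mm


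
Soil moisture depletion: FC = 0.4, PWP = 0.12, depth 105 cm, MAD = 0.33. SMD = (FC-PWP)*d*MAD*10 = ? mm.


SMD = (FC - PWP) * d * MAD * 10
SMD = (0.4 - 0.12) * 105 * 0.33 * 10
SMD = 0.2800 * 105 * 0.33 * 10

97.0200 mm


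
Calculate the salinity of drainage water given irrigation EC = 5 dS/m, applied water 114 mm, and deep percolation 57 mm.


EC_dw = EC_iw * D_iw / D_dw
EC_dw = 5 * 114 / 57
EC_dw = 570 / 57

10.0000 dS/m


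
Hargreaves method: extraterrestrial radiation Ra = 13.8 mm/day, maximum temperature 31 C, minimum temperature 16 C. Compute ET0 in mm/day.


Tmean = (Tmax + Tmin)/2 = (31 + 16)/2 = 23.5
ET0 = 0.0023 * 13.8 * (23.5 + 17.8) * sqrt(31 - 16)
ET0 = 0.0023 * 13.8 * 41.3 * 3.872983

5.0769 mm/day


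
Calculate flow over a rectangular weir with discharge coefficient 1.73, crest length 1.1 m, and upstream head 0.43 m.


Q = C * L * H^(3/2) = 1.73 * 1.1 * 0.43^1.5 = 1.73 * 1.1 * 0.281970

0.5366 m^3/s


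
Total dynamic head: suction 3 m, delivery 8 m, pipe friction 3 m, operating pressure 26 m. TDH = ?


TDH = Hs + Hd + hf + Hp = 3 + 8 + 3 + 26 = 40

40 m


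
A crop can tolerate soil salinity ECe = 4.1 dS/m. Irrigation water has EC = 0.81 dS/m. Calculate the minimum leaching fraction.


LR = ECiw / (5*ECe - ECiw)
LR = 0.81 / (5*4.1 - 0.81)
LR = 0.81 / 19.6900

0.0411


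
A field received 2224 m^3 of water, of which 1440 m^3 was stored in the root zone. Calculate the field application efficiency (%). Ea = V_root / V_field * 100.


Ea = V_root / V_field * 100 = 1440 / 2224 * 100 = 64.7482%

64.7482 %


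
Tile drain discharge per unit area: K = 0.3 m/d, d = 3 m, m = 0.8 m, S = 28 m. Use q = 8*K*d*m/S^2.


q = 8*K*d*m/S^2
q = 8*0.3*3*0.8/28^2
q = 5.7600 / 784

0.0073 m/d


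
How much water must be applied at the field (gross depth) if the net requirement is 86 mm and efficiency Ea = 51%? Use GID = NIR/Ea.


Ea = 51% = 0.51
GID = NIR / Ea = 86 / 0.51 = 168.6275 mm

168.6275 mm


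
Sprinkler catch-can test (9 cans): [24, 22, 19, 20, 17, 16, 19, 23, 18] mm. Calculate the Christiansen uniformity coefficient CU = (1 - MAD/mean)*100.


mean = 19.777778 mm
MAD = 2.197531 mm
CU = (1 - 2.197531/19.777778)*100

88.8889 %


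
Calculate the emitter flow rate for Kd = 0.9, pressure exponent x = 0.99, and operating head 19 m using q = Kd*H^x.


q = Kd * H^x = 0.9 * 19^0.99 = 0.9 * 18.448713

16.6038 L/h


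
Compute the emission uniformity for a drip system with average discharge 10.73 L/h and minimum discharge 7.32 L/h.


EU = (q_min/q_avg)*100 = (7.32/10.73)*100 = 68.2199%

68.2199 %


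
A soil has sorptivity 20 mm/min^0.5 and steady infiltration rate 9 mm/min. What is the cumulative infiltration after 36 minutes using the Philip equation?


F = S*sqrt(t) + A*t
F = 20*sqrt(36) + 9*36
F = 20*6.000000 + 324

444.0000 mm


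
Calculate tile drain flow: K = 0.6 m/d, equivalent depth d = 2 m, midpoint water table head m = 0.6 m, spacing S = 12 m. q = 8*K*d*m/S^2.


q = 8*K*d*m/S^2
q = 8*0.6*2*0.6/12^2
q = 5.7600 / 144

0.0400 m/d


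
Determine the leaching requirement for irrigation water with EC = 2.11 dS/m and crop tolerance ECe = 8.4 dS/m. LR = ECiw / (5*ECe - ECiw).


LR = ECiw / (5*ECe - ECiw)
LR = 2.11 / (5*8.4 - 2.11)
LR = 2.11 / 39.8900

0.0529


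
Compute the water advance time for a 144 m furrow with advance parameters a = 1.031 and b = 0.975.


t = (L/a)^(1/b)
t = (144/1.031)^(1/0.975)
t = 139.670223^(1/0.975)

158.5282 min


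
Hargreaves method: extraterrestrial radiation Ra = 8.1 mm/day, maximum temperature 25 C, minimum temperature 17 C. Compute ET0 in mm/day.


Tmean = (Tmax + Tmin)/2 = (25 + 17)/2 = 21.0
ET0 = 0.0023 * 8.1 * (21.0 + 17.8) * sqrt(25 - 17)
ET0 = 0.0023 * 8.1 * 38.8 * 2.828427

2.0445 mm/day


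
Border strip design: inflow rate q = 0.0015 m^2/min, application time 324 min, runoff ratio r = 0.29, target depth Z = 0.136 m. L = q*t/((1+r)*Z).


L = q*t/((1+r)*Z)
L = 0.0015*324/((1+0.29)*0.136)
L = 0.486/0.17544

2.7702 m


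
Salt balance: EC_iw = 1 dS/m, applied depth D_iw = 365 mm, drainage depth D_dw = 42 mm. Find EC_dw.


EC_dw = EC_iw * D_iw / D_dw
EC_dw = 1 * 365 / 42
EC_dw = 365 / 42

8.6905 dS/m


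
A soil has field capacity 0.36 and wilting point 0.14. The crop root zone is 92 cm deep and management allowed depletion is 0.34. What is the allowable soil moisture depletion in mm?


SMD = (FC - PWP) * d * MAD * 10
SMD = (0.36 - 0.14) * 92 * 0.34 * 10
SMD = 0.2200 * 92 * 0.34 * 10

68.8160 mm


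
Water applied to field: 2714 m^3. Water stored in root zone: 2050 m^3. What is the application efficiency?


Ea = V_root / V_field * 100 = 2050 / 2714 * 100 = 75.5343%

75.5343 %


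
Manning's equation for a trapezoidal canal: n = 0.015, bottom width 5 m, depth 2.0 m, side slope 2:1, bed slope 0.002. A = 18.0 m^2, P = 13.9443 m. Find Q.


R = A/P = 18.0/13.9443 = 1.290850
Q = (1/0.015) * 18.0 * 1.290850^(2/3) * 0.002^0.5

63.6229 m^3/s


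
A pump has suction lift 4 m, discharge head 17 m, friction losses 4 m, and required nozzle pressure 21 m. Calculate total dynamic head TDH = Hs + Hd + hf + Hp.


TDH = Hs + Hd + hf + Hp = 4 + 17 + 4 + 21 = 46

46 m
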